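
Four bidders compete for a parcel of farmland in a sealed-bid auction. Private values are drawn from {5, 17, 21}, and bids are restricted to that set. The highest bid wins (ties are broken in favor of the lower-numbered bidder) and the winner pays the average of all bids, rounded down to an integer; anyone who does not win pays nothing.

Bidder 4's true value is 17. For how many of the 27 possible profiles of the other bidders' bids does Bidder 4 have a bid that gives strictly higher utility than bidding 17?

6

Others bid (5, 5, 17): truth gives 0; bid 21 gives 5 > 0. Violating.
Others bid (5, 17, 5): truth gives 0; bid 21 gives 5 > 0. Violating.
Others bid (5, 17, 17): truth gives 0; bid 21 gives 2 > 0. Violating.
Others bid (17, 5, 5): truth gives 0; bid 21 gives 5 > 0. Violating.
Others bid (5, 5, 5): truth gives 9; no alternative beats it.
Others bid (5, 5, 21): truth gives 0; no alternative beats it.
(Checking all 27 profiles: 6 have a profitable deviation, 21 do not.)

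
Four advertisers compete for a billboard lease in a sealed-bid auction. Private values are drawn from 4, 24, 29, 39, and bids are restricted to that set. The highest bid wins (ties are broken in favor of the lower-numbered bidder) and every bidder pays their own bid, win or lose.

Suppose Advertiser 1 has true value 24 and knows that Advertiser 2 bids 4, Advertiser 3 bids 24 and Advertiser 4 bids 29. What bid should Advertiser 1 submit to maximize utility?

Bid 4: loses but pays 4, utility -4.
Bid 24: loses but pays 24, utility -24.
Bid 29: wins, pays 29, utility 24 - 29 = -5.
Bid 39: wins, pays 39, utility 24 - 39 = -15.
The best choice is 4 with utility -4.

4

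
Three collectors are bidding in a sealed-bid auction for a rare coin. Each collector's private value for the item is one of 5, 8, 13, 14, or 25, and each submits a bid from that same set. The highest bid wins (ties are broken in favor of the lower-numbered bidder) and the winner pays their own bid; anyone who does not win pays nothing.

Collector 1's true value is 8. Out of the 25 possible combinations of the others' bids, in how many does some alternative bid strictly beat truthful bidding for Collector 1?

Others bid (5, 5): truth gives 0; bid 5 gives 3 > 0. Violating.
Others bid (5, 8): truth gives 0; no alternative beats it.
Others bid (5, 13): truth gives 0; no alternative beats it.
(Checking all 25 profiles: 1 has a profitable deviation, 24 do not.)

1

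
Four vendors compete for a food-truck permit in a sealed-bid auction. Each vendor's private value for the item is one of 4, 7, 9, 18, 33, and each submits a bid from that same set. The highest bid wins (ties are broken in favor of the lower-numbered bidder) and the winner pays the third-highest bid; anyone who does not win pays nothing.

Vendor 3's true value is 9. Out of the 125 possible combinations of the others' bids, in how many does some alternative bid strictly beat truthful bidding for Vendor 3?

Others bid (4, 4, 18): truth gives 0; bid 18 gives 5 > 0. Violating.
Others bid (4, 4, 33): truth gives 0; bid 33 gives 5 > 0. Violating.
Others bid (4, 7, 18): truth gives 0; bid 18 gives 2 > 0. Violating.
Others bid (4, 7, 33): truth gives 0; bid 33 gives 2 > 0. Violating.
Others bid (4, 4, 4): truth gives 5; no alternative beats it.
Others bid (4, 4, 7): truth gives 5; no alternative beats it.
(Checking all 125 profiles: 24 have a profitable deviation, 101 do not.)

24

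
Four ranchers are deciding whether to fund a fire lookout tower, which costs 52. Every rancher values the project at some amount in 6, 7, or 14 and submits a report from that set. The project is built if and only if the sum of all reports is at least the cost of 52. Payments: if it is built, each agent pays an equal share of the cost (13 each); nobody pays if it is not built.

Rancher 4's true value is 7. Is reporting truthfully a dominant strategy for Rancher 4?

Check each profile of the others' reports and compare truth against every alternative report.
Others report (6, 6, 6): truth gives 0, best alternative gives 0.
Others report (6, 6, 7): truth gives 0, best alternative gives 0.
Others report (6, 6, 14): truth gives 0, best alternative gives 0.
Others report (6, 7, 6): truth gives 0, best alternative gives 0.
Others report (6, 7, 7): truth gives 0, best alternative gives 0.
Others report (6, 7, 14): truth gives 0, best alternative gives 0.
(Remaining 21 profiles checked similarly; truth is weakly best in each.)
In every case the truthful report is at least as good as any alternative, so it is a dominant strategy.

Yes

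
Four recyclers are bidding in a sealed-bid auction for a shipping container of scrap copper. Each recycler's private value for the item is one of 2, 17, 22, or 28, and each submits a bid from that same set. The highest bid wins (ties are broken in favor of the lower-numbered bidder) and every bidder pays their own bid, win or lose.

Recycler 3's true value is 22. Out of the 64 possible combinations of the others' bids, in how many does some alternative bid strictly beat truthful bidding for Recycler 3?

54

Others bid (2, 2, 2): truth gives 0; bid 17 gives 5 > 0. Violating.
Others bid (2, 2, 17): truth gives 0; bid 17 gives 5 > 0. Violating.
Others bid (2, 2, 28): truth gives -22; bid 2 gives -2 > -22. Violating.
Others bid (2, 17, 28): truth gives -22; bid 2 gives -2 > -22. Violating.
Others bid (2, 2, 22): truth gives 0; no alternative beats it.
Others bid (2, 17, 2): truth gives 0; no alternative beats it.
(Checking all 64 profiles: 54 have a profitable deviation, 10 do not.)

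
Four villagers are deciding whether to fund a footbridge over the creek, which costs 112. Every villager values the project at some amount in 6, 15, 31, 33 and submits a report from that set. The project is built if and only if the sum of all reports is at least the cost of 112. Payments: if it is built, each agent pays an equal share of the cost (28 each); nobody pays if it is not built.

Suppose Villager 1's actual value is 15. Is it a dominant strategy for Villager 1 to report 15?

Consider the case where Villager 2 reports 31, Villager 3 reports 33 and Villager 4 reports 33.
Truthful report 15: project built, pays 28, utility 15 - 28 = -13.
Report 6 instead: project not built, utility 0.
Since 0 > -13, reporting 6 is strictly better here, so truthful reporting is not dominant.

No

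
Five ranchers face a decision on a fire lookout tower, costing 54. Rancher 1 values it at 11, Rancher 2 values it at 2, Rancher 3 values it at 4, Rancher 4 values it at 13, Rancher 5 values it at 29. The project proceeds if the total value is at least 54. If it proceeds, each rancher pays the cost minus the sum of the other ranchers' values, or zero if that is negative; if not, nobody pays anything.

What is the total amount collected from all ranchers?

Total value 59 ≥ cost 54, so it is built.
Rancher 1: others sum to 48; max(0, 54 - 48) = 6.
Rancher 2: others sum to 57; max(0, 54 - 57) = 0.
Rancher 3: others sum to 55; max(0, 54 - 55) = 0.
Rancher 4: others sum to 46; max(0, 54 - 46) = 8.
Rancher 5: others sum to 30; max(0, 54 - 30) = 24.
Total collected = 6 + 0 + 0 + 8 + 24 = 38.

38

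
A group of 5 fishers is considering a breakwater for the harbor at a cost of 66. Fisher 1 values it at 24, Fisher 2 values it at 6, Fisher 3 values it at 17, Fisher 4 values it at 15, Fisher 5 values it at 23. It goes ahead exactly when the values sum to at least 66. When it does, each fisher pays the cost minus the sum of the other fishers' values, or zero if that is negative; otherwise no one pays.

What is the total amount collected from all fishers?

9

Total value 85 ≥ cost 66, so it is built.
Fisher 1: others sum to 61; max(0, 66 - 61) = 5.
Fisher 2: others sum to 79; max(0, 66 - 79) = 0.
Fisher 3: others sum to 68; max(0, 66 - 68) = 0.
Fisher 4: others sum to 70; max(0, 66 - 70) = 0.
Fisher 5: others sum to 62; max(0, 66 - 62) = 4.
Total collected = 5 + 0 + 0 + 0 + 4 = 9.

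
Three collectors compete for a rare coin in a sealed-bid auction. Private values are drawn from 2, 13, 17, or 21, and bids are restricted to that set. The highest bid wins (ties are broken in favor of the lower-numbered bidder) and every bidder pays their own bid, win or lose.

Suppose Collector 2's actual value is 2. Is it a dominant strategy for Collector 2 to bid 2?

Check each profile of the others' bids and compare truth against every alternative bid.
Others bid (2, 17): truth gives -2, best alternative gives -13.
Others bid (2, 21): truth gives -2, best alternative gives -13.
Others bid (13, 2): truth gives -2, best alternative gives -13.
Others bid (13, 13): truth gives -2, best alternative gives -13.
Others bid (13, 17): truth gives -2, best alternative gives -13.
Others bid (13, 21): truth gives -2, best alternative gives -13.
(Remaining 10 profiles checked similarly; truth is weakly best in each.)
In every case the truthful bid is at least as good as any alternative, so it is a dominant strategy.

Yes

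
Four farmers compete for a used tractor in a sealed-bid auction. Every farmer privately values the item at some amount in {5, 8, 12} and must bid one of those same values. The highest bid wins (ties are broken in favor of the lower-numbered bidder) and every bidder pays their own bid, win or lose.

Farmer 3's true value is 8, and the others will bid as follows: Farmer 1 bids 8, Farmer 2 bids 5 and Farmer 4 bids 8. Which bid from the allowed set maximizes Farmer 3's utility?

12

Bid 5: loses but pays 5, utility -5.
Bid 8: loses but pays 8, utility -8.
Bid 12: wins, pays 12, utility 8 - 12 = -4.
The best choice is 12 with utility -4.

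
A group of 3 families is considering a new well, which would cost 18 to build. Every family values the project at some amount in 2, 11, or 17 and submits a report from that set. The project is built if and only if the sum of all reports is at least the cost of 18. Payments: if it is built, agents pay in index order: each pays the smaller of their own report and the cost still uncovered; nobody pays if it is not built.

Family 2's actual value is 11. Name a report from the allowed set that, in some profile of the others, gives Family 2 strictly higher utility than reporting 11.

Suppose Family 1 reports 2 and Family 3 reports 17.
Report 11: project built, pays 11, utility 11 - 11 = 0.
Report 2: project built, pays 2, utility 11 - 2 = 9.
So reporting 2 beats truth here (9 > 0).

2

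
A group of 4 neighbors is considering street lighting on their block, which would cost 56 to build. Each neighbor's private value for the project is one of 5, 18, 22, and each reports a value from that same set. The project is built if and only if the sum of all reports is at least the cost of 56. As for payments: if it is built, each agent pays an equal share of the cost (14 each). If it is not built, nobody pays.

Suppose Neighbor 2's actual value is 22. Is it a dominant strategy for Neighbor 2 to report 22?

Check each profile of the others' reports and compare truth against every alternative report.
Others report (5, 18, 18): truth gives 8, best alternative gives 8.
Others report (5, 18, 22): truth gives 8, best alternative gives 8.
Others report (5, 22, 18): truth gives 8, best alternative gives 8.
Others report (5, 22, 22): truth gives 8, best alternative gives 8.
Others report (18, 5, 18): truth gives 8, best alternative gives 8.
Others report (18, 5, 22): truth gives 8, best alternative gives 8.
(Remaining 21 profiles checked similarly; truth is weakly best in each.)
In every case the truthful report is at least as good as any alternative, so it is a dominant strategy.

Yes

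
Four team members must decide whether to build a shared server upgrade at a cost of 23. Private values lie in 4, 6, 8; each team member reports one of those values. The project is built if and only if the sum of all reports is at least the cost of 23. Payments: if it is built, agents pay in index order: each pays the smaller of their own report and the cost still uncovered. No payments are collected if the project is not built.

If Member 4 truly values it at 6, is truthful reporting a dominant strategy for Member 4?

Yes

Check each profile of the others' reports and compare truth against every alternative report.
Others report (8, 8, 8): truth gives 6, best alternative gives 6.
Others report (6, 8, 8): truth gives 5, best alternative gives 5.
Others report (8, 6, 8): truth gives 5, best alternative gives 5.
Others report (8, 8, 6): truth gives 5, best alternative gives 5.
Others report (4, 8, 8): truth gives 3, best alternative gives 3.
Others report (6, 6, 8): truth gives 3, best alternative gives 3.
(Remaining 21 profiles checked similarly; truth is weakly best in each.)
In every case the truthful report is at least as good as any alternative, so it is a dominant strategy.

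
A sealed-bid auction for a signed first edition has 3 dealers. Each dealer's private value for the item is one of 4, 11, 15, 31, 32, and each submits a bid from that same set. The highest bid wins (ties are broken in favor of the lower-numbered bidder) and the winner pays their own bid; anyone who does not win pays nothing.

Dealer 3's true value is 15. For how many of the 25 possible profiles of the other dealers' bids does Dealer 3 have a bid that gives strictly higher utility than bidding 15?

1

Others bid (4, 4): truth gives 0; bid 11 gives 4 > 0. Violating.
Others bid (4, 11): truth gives 0; no alternative beats it.
Others bid (4, 15): truth gives 0; no alternative beats it.
(Checking all 25 profiles: 1 has a profitable deviation, 24 do not.)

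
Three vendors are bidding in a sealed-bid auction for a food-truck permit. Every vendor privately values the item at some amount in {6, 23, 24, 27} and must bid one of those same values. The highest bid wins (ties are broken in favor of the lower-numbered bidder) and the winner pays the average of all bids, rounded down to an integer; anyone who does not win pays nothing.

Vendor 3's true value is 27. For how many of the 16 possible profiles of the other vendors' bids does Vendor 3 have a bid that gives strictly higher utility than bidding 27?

Others bid (6, 6): truth gives 14; bid 23 gives 16 > 14. Violating.
Others bid (6, 23): truth gives 9; bid 24 gives 10 > 9. Violating.
Others bid (23, 6): truth gives 9; bid 24 gives 10 > 9. Violating.
Others bid (23, 23): truth gives 3; bid 24 gives 4 > 3. Violating.
Others bid (6, 24): truth gives 8; no alternative beats it.
Others bid (6, 27): truth gives 0; no alternative beats it.
(Checking all 16 profiles: 4 have a profitable deviation, 12 do not.)

4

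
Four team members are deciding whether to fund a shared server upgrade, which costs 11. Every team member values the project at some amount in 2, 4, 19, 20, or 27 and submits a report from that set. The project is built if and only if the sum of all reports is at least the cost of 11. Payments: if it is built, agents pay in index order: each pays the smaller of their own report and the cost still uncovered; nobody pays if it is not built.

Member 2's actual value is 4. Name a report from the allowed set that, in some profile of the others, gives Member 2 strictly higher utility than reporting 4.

2

Suppose Member 1 reports 2, Member 3 reports 2 and Member 4 reports 19.
Report 4: project built, pays 4, utility 4 - 4 = 0.
Report 2: project built, pays 2, utility 4 - 2 = 2.
So reporting 2 beats truth here (2 > 0).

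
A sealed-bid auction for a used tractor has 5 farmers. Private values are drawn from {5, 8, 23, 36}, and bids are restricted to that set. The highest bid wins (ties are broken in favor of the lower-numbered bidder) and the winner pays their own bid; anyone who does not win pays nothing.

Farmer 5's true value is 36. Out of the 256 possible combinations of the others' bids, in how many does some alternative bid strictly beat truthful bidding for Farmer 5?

Others bid (5, 5, 5, 5): truth gives 0; bid 8 gives 28 > 0. Violating.
Others bid (5, 5, 5, 8): truth gives 0; bid 23 gives 13 > 0. Violating.
Others bid (5, 5, 8, 5): truth gives 0; bid 23 gives 13 > 0. Violating.
Others bid (5, 5, 8, 8): truth gives 0; bid 23 gives 13 > 0. Violating.
Others bid (5, 5, 5, 23): truth gives 0; no alternative beats it.
Others bid (5, 5, 5, 36): truth gives 0; no alternative beats it.
(Checking all 256 profiles: 16 have a profitable deviation, 240 do not.)

16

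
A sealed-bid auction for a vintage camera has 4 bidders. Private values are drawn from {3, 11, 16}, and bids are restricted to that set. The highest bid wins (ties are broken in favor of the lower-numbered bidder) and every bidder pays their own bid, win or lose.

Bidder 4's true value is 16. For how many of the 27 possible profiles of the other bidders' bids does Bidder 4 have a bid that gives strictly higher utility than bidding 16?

Others bid (3, 3, 3): truth gives 0; bid 11 gives 5 > 0. Violating.
Others bid (3, 3, 16): truth gives -16; bid 3 gives -3 > -16. Violating.
Others bid (3, 11, 16): truth gives -16; bid 3 gives -3 > -16. Violating.
Others bid (3, 16, 3): truth gives -16; bid 3 gives -3 > -16. Violating.
Others bid (3, 3, 11): truth gives 0; no alternative beats it.
Others bid (3, 11, 3): truth gives 0; no alternative beats it.
(Checking all 27 profiles: 20 have a profitable deviation, 7 do not.)

20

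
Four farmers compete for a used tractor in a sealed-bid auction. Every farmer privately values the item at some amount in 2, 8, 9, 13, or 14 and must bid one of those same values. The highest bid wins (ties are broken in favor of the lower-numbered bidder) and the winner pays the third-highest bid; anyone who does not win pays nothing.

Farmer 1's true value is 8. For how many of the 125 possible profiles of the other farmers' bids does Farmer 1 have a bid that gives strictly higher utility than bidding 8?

9

Others bid (2, 2, 9): truth gives 0; bid 9 gives 6 > 0. Violating.
Others bid (2, 2, 13): truth gives 0; bid 13 gives 6 > 0. Violating.
Others bid (2, 2, 14): truth gives 0; bid 14 gives 6 > 0. Violating.
Others bid (2, 9, 2): truth gives 0; bid 9 gives 6 > 0. Violating.
Others bid (2, 2, 2): truth gives 6; no alternative beats it.
Others bid (2, 2, 8): truth gives 6; no alternative beats it.
(Checking all 125 profiles: 9 have a profitable deviation, 116 do not.)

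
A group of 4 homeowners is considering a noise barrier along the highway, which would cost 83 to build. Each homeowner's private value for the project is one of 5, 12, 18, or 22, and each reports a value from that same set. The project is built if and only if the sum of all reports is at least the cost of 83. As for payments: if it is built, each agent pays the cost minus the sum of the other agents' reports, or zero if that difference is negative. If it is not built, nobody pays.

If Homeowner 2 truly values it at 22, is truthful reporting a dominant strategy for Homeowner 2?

Yes

Check each profile of the others' reports and compare truth against every alternative report.
Others report (18, 22, 22): truth gives 1, best alternative gives 0.
Others report (22, 18, 22): truth gives 1, best alternative gives 0.
Others report (22, 22, 18): truth gives 1, best alternative gives 0.
Others report (22, 22, 22): truth gives 5, best alternative gives 5.
Others report (5, 5, 5): truth gives 0, best alternative gives 0.
Others report (5, 5, 12): truth gives 0, best alternative gives 0.
(Remaining 58 profiles checked similarly; truth is weakly best in each.)
In every case the truthful report is at least as good as any alternative, so it is a dominant strategy.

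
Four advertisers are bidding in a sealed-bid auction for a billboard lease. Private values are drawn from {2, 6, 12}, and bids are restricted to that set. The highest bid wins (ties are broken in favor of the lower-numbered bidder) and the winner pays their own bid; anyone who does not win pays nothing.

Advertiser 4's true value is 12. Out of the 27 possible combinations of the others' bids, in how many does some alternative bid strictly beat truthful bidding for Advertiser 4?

Others bid (2, 2, 2): truth gives 0; bid 6 gives 6 > 0. Violating.
Others bid (2, 2, 6): truth gives 0; no alternative beats it.
Others bid (2, 2, 12): truth gives 0; no alternative beats it.
(Checking all 27 profiles: 1 has a profitable deviation, 26 do not.)

1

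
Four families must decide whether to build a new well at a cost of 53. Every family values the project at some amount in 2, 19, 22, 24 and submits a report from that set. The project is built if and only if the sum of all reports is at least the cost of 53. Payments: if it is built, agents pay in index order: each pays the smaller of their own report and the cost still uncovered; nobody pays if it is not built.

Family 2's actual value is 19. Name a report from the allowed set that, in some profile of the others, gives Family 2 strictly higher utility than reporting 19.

Suppose Family 1 reports 19, Family 3 reports 19 and Family 4 reports 19.
Report 19: project built, pays 19, utility 19 - 19 = 0.
Report 2: project built, pays 2, utility 19 - 2 = 17.
So reporting 2 beats truth here (17 > 0).

2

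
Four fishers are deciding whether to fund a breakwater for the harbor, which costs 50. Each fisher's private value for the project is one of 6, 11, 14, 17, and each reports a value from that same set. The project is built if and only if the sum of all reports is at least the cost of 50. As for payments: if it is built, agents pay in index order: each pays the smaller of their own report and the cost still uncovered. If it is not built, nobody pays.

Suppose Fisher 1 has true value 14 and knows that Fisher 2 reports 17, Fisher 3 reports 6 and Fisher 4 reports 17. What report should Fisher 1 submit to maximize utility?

11

Report 6: project not built, utility 0.
Report 11: project built, pays 11, utility 14 - 11 = 3.
Report 14: project built, pays 14, utility 14 - 14 = 0.
Report 17: project built, pays 17, utility 14 - 17 = -3.
The best choice is 11 with utility 3.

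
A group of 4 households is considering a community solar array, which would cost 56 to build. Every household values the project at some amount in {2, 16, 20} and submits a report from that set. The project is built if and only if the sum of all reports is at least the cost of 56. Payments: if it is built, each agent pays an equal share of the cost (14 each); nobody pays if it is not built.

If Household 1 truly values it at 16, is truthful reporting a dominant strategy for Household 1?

Consider the case where Household 2 reports 2, Household 3 reports 16 and Household 4 reports 20.
Truthful report 16: project not built, utility 0.
Report 20 instead: project built, pays 14, utility 16 - 14 = 2.
Since 2 > 0, reporting 20 is strictly better here, so truthful reporting is not dominant.

No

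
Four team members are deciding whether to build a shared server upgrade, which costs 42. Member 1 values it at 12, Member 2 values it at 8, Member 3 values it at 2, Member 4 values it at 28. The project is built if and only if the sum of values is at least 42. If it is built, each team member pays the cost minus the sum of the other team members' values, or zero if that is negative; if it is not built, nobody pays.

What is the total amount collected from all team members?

24

Total value 50 ≥ cost 42, so it is built.
Member 1: others sum to 38; max(0, 42 - 38) = 4.
Member 2: others sum to 42; max(0, 42 - 42) = 0.
Member 3: others sum to 48; max(0, 42 - 48) = 0.
Member 4: others sum to 22; max(0, 42 - 22) = 20.
Total collected = 4 + 0 + 0 + 20 = 24.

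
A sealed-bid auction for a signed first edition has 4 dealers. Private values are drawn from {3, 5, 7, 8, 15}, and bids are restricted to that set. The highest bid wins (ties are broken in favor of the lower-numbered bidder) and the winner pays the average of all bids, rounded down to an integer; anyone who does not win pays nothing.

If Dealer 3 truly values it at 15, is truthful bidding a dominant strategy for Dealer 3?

No

Consider the case where Dealer 1 bids 3, Dealer 2 bids 3 and Dealer 4 bids 3.
Truthful bid 15: wins, pays 6, utility 15 - 6 = 9.
Bid 5 instead: wins, pays 3, utility 15 - 3 = 12.
Since 12 > 9, bidding 5 is strictly better here, so truthful bidding is not dominant.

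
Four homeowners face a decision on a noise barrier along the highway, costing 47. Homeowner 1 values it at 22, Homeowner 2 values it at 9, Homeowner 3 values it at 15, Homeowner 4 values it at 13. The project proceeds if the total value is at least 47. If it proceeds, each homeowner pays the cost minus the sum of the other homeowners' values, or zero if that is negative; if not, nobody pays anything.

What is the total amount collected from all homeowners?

Total value 59 ≥ cost 47, so it is built.
Homeowner 1: others sum to 37; max(0, 47 - 37) = 10.
Homeowner 2: others sum to 50; max(0, 47 - 50) = 0.
Homeowner 3: others sum to 44; max(0, 47 - 44) = 3.
Homeowner 4: others sum to 46; max(0, 47 - 46) = 1.
Total collected = 10 + 0 + 3 + 1 = 14.

14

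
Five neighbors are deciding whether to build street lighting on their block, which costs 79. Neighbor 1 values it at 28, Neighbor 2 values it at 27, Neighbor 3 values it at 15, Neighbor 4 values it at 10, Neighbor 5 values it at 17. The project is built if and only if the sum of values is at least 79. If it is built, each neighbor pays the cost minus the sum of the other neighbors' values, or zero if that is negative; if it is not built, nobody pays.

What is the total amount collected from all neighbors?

19

Total value 97 ≥ cost 79, so it is built.
Neighbor 1: others sum to 69; max(0, 79 - 69) = 10.
Neighbor 2: others sum to 70; max(0, 79 - 70) = 9.
Neighbor 3: others sum to 82; max(0, 79 - 82) = 0.
Neighbor 4: others sum to 87; max(0, 79 - 87) = 0.
Neighbor 5: others sum to 80; max(0, 79 - 80) = 0.
Total collected = 10 + 9 + 0 + 0 + 0 = 19.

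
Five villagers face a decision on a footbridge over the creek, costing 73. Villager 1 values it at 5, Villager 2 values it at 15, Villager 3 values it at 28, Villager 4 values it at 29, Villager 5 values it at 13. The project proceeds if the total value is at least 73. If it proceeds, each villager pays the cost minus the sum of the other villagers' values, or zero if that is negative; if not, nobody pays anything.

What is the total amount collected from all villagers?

23

Total value 90 ≥ cost 73, so it is built.
Villager 1: others sum to 85; max(0, 73 - 85) = 0.
Villager 2: others sum to 75; max(0, 73 - 75) = 0.
Villager 3: others sum to 62; max(0, 73 - 62) = 11.
Villager 4: others sum to 61; max(0, 73 - 61) = 12.
Villager 5: others sum to 77; max(0, 73 - 77) = 0.
Total collected = 0 + 0 + 11 + 12 + 0 = 23.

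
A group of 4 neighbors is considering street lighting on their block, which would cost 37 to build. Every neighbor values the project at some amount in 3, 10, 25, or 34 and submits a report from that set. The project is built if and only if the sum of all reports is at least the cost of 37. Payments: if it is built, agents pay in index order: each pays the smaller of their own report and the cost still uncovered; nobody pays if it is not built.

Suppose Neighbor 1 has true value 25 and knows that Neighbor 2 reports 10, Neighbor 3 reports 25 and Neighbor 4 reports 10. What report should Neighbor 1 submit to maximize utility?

3

Report 3: project built, pays 3, utility 25 - 3 = 22.
Report 10: project built, pays 10, utility 25 - 10 = 15.
Report 25: project built, pays 25, utility 25 - 25 = 0.
Report 34: project built, pays 34, utility 25 - 34 = -9.
The best choice is 3 with utility 22.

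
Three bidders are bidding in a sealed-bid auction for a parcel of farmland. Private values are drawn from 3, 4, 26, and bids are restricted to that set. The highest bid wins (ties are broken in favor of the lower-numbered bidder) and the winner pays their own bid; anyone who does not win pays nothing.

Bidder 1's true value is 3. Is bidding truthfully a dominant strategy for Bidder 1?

Check each profile of the others' bids and compare truth against every alternative bid.
Others bid (3, 3): truth gives 0, best alternative gives -1.
Others bid (3, 4): truth gives 0, best alternative gives -1.
Others bid (4, 3): truth gives 0, best alternative gives -1.
Others bid (4, 4): truth gives 0, best alternative gives -1.
Others bid (3, 26): truth gives 0, best alternative gives 0.
Others bid (4, 26): truth gives 0, best alternative gives 0.
(Remaining 3 profiles checked similarly; truth is weakly best in each.)
In every case the truthful bid is at least as good as any alternative, so it is a dominant strategy.

Yes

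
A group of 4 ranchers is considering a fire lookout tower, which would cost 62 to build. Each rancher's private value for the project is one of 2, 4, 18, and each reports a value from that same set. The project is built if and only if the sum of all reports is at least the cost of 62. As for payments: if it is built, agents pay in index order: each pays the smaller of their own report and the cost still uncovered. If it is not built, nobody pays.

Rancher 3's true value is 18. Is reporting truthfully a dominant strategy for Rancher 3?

Yes

Check each profile of the others' reports and compare truth against every alternative report.
Others report (2, 2, 2): truth gives 0, best alternative gives 0.
Others report (2, 2, 4): truth gives 0, best alternative gives 0.
Others report (2, 2, 18): truth gives 0, best alternative gives 0.
Others report (2, 4, 2): truth gives 0, best alternative gives 0.
Others report (2, 4, 4): truth gives 0, best alternative gives 0.
Others report (2, 4, 18): truth gives 0, best alternative gives 0.
(Remaining 21 profiles checked similarly; truth is weakly best in each.)
In every case the truthful report is at least as good as any alternative, so it is a dominant strategy.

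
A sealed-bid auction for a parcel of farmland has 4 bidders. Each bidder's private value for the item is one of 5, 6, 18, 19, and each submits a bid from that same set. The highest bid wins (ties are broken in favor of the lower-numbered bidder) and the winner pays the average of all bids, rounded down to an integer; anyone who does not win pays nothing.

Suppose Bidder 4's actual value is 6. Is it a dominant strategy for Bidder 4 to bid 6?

Yes

Check each profile of the others' bids and compare truth against every alternative bid.
Others bid (5, 5, 5): truth gives 1, best alternative gives 0.
Others bid (5, 5, 6): truth gives 0, best alternative gives 0.
Others bid (5, 5, 18): truth gives 0, best alternative gives 0.
Others bid (5, 5, 19): truth gives 0, best alternative gives 0.
Others bid (5, 6, 5): truth gives 0, best alternative gives 0.
Others bid (5, 6, 6): truth gives 0, best alternative gives 0.
(Remaining 58 profiles checked similarly; truth is weakly best in each.)
In every case the truthful bid is at least as good as any alternative, so it is a dominant strategy.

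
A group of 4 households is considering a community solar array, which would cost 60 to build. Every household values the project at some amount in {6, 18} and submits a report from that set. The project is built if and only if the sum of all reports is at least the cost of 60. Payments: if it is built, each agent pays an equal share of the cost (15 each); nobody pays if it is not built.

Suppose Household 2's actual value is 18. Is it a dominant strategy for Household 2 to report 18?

Check each profile of the others' reports and compare truth against every alternative report.
Others report (6, 18, 18): truth gives 3, best alternative gives 0.
Others report (18, 6, 18): truth gives 3, best alternative gives 0.
Others report (18, 18, 6): truth gives 3, best alternative gives 0.
Others report (18, 18, 18): truth gives 3, best alternative gives 3.
Others report (6, 6, 6): truth gives 0, best alternative gives 0.
Others report (6, 6, 18): truth gives 0, best alternative gives 0.
(Remaining 2 profiles checked similarly; truth is weakly best in each.)
In every case the truthful report is at least as good as any alternative, so it is a dominant strategy.

Yes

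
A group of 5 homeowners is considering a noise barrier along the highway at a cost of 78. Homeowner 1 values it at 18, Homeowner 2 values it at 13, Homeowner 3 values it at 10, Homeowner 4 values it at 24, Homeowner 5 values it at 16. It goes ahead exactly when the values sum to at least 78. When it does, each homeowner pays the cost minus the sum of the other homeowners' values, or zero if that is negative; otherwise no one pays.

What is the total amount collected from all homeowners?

Total value 81 ≥ cost 78, so it is built.
Homeowner 1: others sum to 63; max(0, 78 - 63) = 15.
Homeowner 2: others sum to 68; max(0, 78 - 68) = 10.
Homeowner 3: others sum to 71; max(0, 78 - 71) = 7.
Homeowner 4: others sum to 57; max(0, 78 - 57) = 21.
Homeowner 5: others sum to 65; max(0, 78 - 65) = 13.
Total collected = 15 + 10 + 7 + 21 + 13 = 66.

66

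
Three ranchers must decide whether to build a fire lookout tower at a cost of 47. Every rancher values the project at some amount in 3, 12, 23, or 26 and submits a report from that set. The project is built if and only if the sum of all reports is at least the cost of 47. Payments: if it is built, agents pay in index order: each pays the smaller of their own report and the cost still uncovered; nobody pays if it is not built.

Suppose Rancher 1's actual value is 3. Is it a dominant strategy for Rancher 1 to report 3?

Yes

Check each profile of the others' reports and compare truth against every alternative report.
Others report (12, 23): truth gives 0, best alternative gives -9.
Others report (12, 26): truth gives 0, best alternative gives -9.
Others report (23, 12): truth gives 0, best alternative gives -9.
Others report (23, 23): truth gives 0, best alternative gives -9.
Others report (23, 26): truth gives 0, best alternative gives -9.
Others report (26, 12): truth gives 0, best alternative gives -9.
(Remaining 10 profiles checked similarly; truth is weakly best in each.)
In every case the truthful report is at least as good as any alternative, so it is a dominant strategy.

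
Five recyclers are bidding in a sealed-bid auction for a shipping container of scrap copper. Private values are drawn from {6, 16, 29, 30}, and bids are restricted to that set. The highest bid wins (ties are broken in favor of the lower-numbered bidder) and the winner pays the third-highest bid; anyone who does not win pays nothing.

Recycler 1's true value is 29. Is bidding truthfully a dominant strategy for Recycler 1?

Consider the case where Recycler 2 bids 6, Recycler 3 bids 6, Recycler 4 bids 6 and Recycler 5 bids 30.
Truthful bid 29: loses, pays 0, utility 0.
Bid 30 instead: wins, pays 6, utility 29 - 6 = 23.
Since 23 > 0, bidding 30 is strictly better here, so truthful bidding is not dominant.

No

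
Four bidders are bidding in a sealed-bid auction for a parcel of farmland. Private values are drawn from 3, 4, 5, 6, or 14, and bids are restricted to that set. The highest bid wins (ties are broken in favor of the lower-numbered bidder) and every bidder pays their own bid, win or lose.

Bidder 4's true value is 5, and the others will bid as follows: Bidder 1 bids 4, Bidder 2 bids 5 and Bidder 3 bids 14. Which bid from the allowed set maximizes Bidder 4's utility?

Bid 3: loses but pays 3, utility -3.
Bid 4: loses but pays 4, utility -4.
Bid 5: loses but pays 5, utility -5.
Bid 6: loses but pays 6, utility -6.
Bid 14: loses but pays 14, utility -14.
The best choice is 3 with utility -3.

3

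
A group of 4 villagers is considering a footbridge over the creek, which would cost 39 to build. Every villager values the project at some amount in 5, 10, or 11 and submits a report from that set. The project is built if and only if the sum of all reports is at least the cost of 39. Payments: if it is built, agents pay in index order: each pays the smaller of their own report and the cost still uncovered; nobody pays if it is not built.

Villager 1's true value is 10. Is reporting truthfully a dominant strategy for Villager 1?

Yes

Check each profile of the others' reports and compare truth against every alternative report.
Others report (5, 5, 5): truth gives 0, best alternative gives 0.
Others report (5, 5, 10): truth gives 0, best alternative gives 0.
Others report (5, 5, 11): truth gives 0, best alternative gives 0.
Others report (5, 10, 5): truth gives 0, best alternative gives 0.
Others report (5, 10, 10): truth gives 0, best alternative gives 0.
Others report (5, 10, 11): truth gives 0, best alternative gives 0.
(Remaining 21 profiles checked similarly; truth is weakly best in each.)
In every case the truthful report is at least as good as any alternative, so it is a dominant strategy.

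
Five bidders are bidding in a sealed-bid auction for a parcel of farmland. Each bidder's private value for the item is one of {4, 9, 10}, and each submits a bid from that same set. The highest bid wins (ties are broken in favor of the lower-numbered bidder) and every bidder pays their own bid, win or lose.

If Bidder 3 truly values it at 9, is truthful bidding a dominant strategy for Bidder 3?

Consider the case where Bidder 1 bids 4, Bidder 2 bids 4, Bidder 4 bids 4 and Bidder 5 bids 10.
Truthful bid 9: loses but pays 9, utility -9.
Bid 4 instead: loses but pays 4, utility -4.
Since -4 > -9, bidding 4 is strictly better here, so truthful bidding is not dominant.

No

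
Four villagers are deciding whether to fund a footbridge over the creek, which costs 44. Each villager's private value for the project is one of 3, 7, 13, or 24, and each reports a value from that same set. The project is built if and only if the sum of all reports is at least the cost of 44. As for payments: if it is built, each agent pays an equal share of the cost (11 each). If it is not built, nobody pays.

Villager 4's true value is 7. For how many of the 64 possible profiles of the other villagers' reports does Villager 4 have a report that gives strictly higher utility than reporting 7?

Others report (3, 13, 24): truth gives -4; report 3 gives 0 > -4. Violating.
Others report (3, 24, 13): truth gives -4; report 3 gives 0 > -4. Violating.
Others report (7, 7, 24): truth gives -4; report 3 gives 0 > -4. Violating.
Others report (7, 24, 7): truth gives -4; report 3 gives 0 > -4. Violating.
Others report (3, 3, 3): truth gives 0; no alternative beats it.
Others report (3, 3, 7): truth gives 0; no alternative beats it.
(Checking all 64 profiles: 10 have a profitable deviation, 54 do not.)

10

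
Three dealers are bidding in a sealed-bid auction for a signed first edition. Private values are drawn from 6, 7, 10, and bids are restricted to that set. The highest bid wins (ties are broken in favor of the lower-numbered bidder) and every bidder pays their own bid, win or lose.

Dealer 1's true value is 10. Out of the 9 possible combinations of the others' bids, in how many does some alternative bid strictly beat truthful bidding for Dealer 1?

Others bid (6, 6): truth gives 0; bid 6 gives 4 > 0. Violating.
Others bid (6, 7): truth gives 0; bid 7 gives 3 > 0. Violating.
Others bid (7, 6): truth gives 0; bid 7 gives 3 > 0. Violating.
Others bid (7, 7): truth gives 0; bid 7 gives 3 > 0. Violating.
Others bid (6, 10): truth gives 0; no alternative beats it.
Others bid (7, 10): truth gives 0; no alternative beats it.
(Checking all 9 profiles: 4 have a profitable deviation, 5 do not.)

4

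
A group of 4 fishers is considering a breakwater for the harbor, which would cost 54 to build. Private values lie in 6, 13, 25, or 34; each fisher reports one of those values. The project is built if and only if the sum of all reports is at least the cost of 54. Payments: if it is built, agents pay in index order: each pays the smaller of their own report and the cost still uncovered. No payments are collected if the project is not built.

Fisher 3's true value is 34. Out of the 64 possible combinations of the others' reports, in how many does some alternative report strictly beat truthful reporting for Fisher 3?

42

Others report (6, 6, 25): truth gives 0; report 25 gives 9 > 0. Violating.
Others report (6, 6, 34): truth gives 0; report 13 gives 21 > 0. Violating.
Others report (6, 13, 13): truth gives 0; report 25 gives 9 > 0. Violating.
Others report (6, 13, 25): truth gives 0; report 13 gives 21 > 0. Violating.
Others report (6, 6, 6): truth gives 0; no alternative beats it.
Others report (6, 6, 13): truth gives 0; no alternative beats it.
(Checking all 64 profiles: 42 have a profitable deviation, 22 do not.)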